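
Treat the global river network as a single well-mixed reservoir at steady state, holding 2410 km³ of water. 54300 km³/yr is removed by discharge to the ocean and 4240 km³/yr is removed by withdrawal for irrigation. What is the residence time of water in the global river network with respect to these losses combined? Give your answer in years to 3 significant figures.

0.0412 yr

Total removal = 54300 + 4240 = 58540 km³/yr.
τ = M / ΣF_out = 2410 / 58540 = 0.04117 yr.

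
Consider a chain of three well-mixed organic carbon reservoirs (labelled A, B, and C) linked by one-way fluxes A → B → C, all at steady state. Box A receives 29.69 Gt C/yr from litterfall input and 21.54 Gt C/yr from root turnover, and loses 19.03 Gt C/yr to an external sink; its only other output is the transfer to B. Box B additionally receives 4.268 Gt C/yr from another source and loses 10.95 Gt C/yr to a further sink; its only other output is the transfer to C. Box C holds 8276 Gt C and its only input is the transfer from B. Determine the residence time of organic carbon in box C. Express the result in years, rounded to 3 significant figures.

324 yr

Box A: F(A→B) = (29.69 + 21.54) − 19.03 = 32.200 Gt C/yr.
Box B: F(B→C) = (32.200 + 4.268) − 10.95 = 25.518 Gt C/yr.
Box C throughput = its input = 25.518 Gt C/yr; τ = 8276 / 25.518 = 324.3 yr.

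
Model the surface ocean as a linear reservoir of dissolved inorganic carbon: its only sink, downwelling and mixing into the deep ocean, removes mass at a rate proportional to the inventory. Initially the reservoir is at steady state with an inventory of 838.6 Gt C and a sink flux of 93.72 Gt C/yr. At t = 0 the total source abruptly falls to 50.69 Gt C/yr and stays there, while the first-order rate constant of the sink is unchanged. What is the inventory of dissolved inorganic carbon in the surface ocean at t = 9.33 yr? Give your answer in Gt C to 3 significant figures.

The sink rate constant is k = F₀/M₀ = 93.72/838.6 = 0.1118 yr⁻¹.
Solving dM/dt = F₁ − kM with M(0) = M₀ gives M(t) = F₁/k + (M₀ − F₁/k)·e^(−kt).
F₁/k = 50.69/0.1118 = 453.57 Gt C; kt = 0.1118 × 9.33 = 1.043, e^(−kt) = 0.3525.
M(9.33) = 453.57 + (838.6 − 453.57) × 0.3525 = 453.57 + 135.7 = 589.29 Gt C.

589 Gt C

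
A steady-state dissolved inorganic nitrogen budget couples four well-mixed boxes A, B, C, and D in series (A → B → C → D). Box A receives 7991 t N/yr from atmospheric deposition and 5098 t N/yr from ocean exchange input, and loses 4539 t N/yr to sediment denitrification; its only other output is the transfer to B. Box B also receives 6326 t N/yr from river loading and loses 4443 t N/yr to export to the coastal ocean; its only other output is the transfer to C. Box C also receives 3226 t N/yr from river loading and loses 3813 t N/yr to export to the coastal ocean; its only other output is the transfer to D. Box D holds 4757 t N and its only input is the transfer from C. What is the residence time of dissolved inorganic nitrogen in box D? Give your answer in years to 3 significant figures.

Box A: F(A→B) = (7991 + 5098) − 4539 = 8550.0 t N/yr.
Box B: F(B→C) = (8550.0 + 6326) − 4443 = 10433 t N/yr.
Box C: F(C→D) = (10433 + 3226) − 3813 = 9846.0 t N/yr.
Box D throughput = its input = 9846.0 t N/yr; τ = 4757 / 9846.0 = 0.4831 yr.

0.483 yr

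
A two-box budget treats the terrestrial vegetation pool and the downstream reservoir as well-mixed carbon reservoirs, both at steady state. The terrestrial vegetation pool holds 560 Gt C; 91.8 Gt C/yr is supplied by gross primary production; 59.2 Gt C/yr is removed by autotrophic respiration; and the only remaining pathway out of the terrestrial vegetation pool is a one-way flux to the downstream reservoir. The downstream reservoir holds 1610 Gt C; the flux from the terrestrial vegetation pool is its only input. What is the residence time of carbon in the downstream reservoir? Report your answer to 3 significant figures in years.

49.4 yr

Balance the terrestrial vegetation pool: ΣF_in = 91.800 Gt C/yr.
Flux to the downstream reservoir = ΣF_in − (59.2) = 32.600 Gt C/yr.
At steady state the output of the downstream reservoir equals its input, 32.600 Gt C/yr.
τ = M / F = 1610 / 32.600 = 49.39 yr.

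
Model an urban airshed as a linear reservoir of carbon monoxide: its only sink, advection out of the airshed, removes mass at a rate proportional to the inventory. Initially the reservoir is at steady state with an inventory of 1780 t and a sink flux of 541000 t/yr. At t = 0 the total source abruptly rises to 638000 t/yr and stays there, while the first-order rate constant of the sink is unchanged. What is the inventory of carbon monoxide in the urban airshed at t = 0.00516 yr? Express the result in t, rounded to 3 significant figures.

2030 t

Residence time τ = M₀/F₀ = 0.003290 yr. The eventual steady state is M_∞ = M₀·(F₁/F₀) = 1780 × 638000/541000 = 2099.1 t.
The anomaly ΔM(t) = M(t) − M_∞ decays as ΔM₀·e^(−t/τ) with ΔM₀ = 1780 − 2099.1 = −319.1 t.
At t = 0.00516 yr, e^(−t/τ) = e^(−1.568) = 0.2084, so ΔM = −66.51 t and M = 2099.1 − 66.51 = 2032.6 t.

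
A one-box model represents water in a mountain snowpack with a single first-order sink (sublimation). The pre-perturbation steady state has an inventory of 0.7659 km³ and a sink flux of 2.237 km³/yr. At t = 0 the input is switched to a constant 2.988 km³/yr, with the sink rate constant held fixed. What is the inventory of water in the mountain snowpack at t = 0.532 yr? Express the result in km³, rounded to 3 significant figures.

0.969 km³

τ = M₀/F₀ = 0.7659/2.237 = 0.3424 yr; rate constant k = 1/τ.
New steady state M_∞ = F₁/k = F₁·τ = 2.988 × 0.3424 = 1.0230 km³.
M(t) = M_∞ + (M₀ − M_∞)·e^(−t/τ); t/τ = 0.532/0.3424 = 1.554, so e^(−t/τ) = 0.2114.
M(t) = 1.0230 − 0.2571 × 0.2114 = 0.96866 km³.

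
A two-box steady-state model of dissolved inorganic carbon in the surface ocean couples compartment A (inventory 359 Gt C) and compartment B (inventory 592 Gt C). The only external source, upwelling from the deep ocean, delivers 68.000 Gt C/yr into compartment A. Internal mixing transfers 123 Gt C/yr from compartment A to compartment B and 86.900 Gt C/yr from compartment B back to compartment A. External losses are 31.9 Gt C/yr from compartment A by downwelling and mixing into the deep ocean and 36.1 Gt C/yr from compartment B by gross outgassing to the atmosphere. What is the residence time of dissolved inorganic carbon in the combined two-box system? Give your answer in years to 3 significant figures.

14.0 yr

For the system as a whole, the A↔B exchange is internal and contributes nothing to the throughput; only the external sinks remove mass.
M_total = 359 + 592 = 951.00 Gt C.
ΣF_external_out = 31.9 + 36.1 = 68.000 Gt C/yr.
τ = M_total / ΣF_ext = 951.00 / 68.000 = 13.99 yr.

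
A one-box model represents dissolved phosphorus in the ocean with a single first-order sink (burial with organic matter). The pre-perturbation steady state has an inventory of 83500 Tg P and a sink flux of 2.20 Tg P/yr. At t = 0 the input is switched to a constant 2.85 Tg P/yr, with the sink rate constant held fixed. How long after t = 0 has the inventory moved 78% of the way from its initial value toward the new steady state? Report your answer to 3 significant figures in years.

57500 yr

τ = M₀/F₀ = 83500/2.20 = 37950 yr.
The remaining gap fraction is e^(−t/τ); 78% covered ⇒ e^(−t/τ) = 0.220.
t = −τ ln(0.220) = 37950 × 1.514 = 57470 yr.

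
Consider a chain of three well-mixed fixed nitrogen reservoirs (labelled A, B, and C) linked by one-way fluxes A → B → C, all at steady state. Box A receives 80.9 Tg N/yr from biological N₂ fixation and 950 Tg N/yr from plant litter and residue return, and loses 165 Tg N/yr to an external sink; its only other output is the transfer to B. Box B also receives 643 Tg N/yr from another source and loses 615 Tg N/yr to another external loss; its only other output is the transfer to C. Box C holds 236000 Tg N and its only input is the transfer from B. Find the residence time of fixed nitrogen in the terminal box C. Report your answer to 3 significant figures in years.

264 yr

Box A: F(A→B) = (80.9 + 950) − 165 = 865.90 Tg N/yr.
Box B: F(B→C) = (865.90 + 643) − 615 = 893.90 Tg N/yr.
Box C throughput = its input = 893.90 Tg N/yr; τ = 236000 / 893.90 = 264.0 yr.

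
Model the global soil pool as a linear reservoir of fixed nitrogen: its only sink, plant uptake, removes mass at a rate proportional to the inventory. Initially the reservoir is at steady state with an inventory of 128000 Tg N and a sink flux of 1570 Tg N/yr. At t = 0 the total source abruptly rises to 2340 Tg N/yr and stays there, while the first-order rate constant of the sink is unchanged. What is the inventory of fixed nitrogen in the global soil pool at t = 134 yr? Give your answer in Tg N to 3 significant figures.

Residence time τ = M₀/F₀ = 81.53 yr. The eventual steady state is M_∞ = M₀·(F₁/F₀) = 128000 × 2340/1570 = 190780 Tg N.
The anomaly ΔM(t) = M(t) − M_∞ decays as ΔM₀·e^(−t/τ) with ΔM₀ = 128000 − 190780 = −62780 Tg N.
At t = 134 yr, e^(−t/τ) = e^(−1.644) = 0.1933, so ΔM = −12130 Tg N and M = 190780 − 12130 = 178640 Tg N.

179000 Tg N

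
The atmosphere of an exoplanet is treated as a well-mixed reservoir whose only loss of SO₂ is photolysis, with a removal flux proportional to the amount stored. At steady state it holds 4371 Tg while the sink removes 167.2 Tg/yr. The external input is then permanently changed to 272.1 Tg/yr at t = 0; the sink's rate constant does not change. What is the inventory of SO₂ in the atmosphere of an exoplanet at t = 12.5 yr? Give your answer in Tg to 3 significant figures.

Residence time τ = M₀/F₀ = 26.14 yr. The eventual steady state is M_∞ = M₀·(F₁/F₀) = 4371 × 272.1/167.2 = 7113.3 Tg.
The anomaly ΔM(t) = M(t) − M_∞ decays as ΔM₀·e^(−t/τ) with ΔM₀ = 4371 − 7113.3 = −2742 Tg.
At t = 12.5 yr, e^(−t/τ) = e^(−0.4782) = 0.6199, so ΔM = −1700 Tg and M = 7113.3 − 1700 = 5413.3 Tg.

5410 Tg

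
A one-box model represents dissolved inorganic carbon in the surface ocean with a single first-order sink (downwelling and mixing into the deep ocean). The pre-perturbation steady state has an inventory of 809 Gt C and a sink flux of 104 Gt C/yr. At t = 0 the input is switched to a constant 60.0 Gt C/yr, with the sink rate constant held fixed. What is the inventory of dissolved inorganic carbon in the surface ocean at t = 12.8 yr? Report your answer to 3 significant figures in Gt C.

533 Gt C

Residence time τ = M₀/F₀ = 7.779 yr. The eventual steady state is M_∞ = M₀·(F₁/F₀) = 809 × 60.0/104 = 466.73 Gt C.
The anomaly ΔM(t) = M(t) − M_∞ decays as ΔM₀·e^(−t/τ) with ΔM₀ = 809 − 466.73 = 342.3 Gt C.
At t = 12.8 yr, e^(−t/τ) = e^(−1.645) = 0.1929, so ΔM = 66.03 Gt C and M = 466.73 + 66.03 = 532.76 Gt C.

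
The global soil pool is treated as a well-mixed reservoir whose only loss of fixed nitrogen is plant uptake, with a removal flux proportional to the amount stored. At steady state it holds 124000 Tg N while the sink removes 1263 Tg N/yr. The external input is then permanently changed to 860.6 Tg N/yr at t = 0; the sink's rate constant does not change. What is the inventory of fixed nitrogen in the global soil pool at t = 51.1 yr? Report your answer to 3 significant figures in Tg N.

108000 Tg N

Residence time τ = M₀/F₀ = 98.18 yr. The eventual steady state is M_∞ = M₀·(F₁/F₀) = 124000 × 860.6/1263 = 84493 Tg N.
The anomaly ΔM(t) = M(t) − M_∞ decays as ΔM₀·e^(−t/τ) with ΔM₀ = 124000 − 84493 = 39510 Tg N.
At t = 51.1 yr, e^(−t/τ) = e^(−0.5205) = 0.5942, so ΔM = 23480 Tg N and M = 84493 + 23480 = 107970 Tg N.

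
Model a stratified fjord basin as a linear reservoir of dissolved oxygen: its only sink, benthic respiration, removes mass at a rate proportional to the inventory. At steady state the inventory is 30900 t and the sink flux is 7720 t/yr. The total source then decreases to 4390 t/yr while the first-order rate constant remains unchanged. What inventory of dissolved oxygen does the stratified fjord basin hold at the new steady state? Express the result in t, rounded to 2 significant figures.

Rate constant k = F/M = 7720 / 30900 = 0.2498 yr⁻¹.
At the new steady state, source = k·M_new ⇒ M_new = 4390 / 0.2498 = 17570 t.
(Equivalently M_new = M × F_new/F_old = 30900 × 4390/7720.)

18000 t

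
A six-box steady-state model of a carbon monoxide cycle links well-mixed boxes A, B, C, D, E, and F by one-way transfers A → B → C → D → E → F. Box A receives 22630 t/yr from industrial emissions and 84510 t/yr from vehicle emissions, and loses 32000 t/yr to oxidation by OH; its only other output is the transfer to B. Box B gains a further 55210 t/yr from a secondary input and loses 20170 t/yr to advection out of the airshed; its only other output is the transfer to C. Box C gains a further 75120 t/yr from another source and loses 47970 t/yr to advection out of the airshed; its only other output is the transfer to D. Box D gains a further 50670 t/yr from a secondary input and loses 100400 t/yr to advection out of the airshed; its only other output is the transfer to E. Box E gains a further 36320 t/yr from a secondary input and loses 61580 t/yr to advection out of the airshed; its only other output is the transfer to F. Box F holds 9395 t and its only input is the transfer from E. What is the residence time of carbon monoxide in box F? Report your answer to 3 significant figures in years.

Box A: F(A→B) = (22630 + 84510) − 32000 = 75140 t/yr.
Box B: F(B→C) = (75140 + 55210) − 20170 = 110180 t/yr.
Box C: F(C→D) = (110180 + 75120) − 47970 = 137330 t/yr.
Box D: F(D→E) = (137330 + 50670) − 100400 = 87600 t/yr.
Box E: F(E→F) = (87600 + 36320) − 61580 = 62340 t/yr.
Box F throughput = its input = 62340 t/yr; τ = 9395 / 62340 = 0.1507 yr.

0.151 yr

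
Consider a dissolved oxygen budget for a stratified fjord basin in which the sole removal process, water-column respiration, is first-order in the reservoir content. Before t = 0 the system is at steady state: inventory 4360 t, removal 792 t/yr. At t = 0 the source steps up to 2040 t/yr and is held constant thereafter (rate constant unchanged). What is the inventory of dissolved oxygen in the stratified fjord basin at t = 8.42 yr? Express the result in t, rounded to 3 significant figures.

τ = M₀/F₀ = 4360/792 = 5.505 yr; rate constant k = 1/τ.
New steady state M_∞ = F₁/k = F₁·τ = 2040 × 5.505 = 11230 t.
M(t) = M_∞ + (M₀ − M_∞)·e^(−t/τ); t/τ = 8.42/5.505 = 1.530, so e^(−t/τ) = 0.2166.
M(t) = 11230 − 6870 × 0.2166 = 9741.9 t.

9740 t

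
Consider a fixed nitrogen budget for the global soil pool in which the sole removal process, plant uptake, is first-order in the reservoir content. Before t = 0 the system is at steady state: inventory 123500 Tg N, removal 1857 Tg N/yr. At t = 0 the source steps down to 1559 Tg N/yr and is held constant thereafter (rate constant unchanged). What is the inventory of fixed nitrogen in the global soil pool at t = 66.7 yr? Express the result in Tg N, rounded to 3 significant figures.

111000 Tg N

The sink rate constant is k = F₀/M₀ = 1857/123500 = 0.01504 yr⁻¹.
Solving dM/dt = F₁ − kM with M(0) = M₀ gives M(t) = F₁/k + (M₀ − F₁/k)·e^(−kt).
F₁/k = 1559/0.01504 = 103680 Tg N; kt = 0.01504 × 66.7 = 1.003, e^(−kt) = 0.3668.
M(66.7) = 103680 + (123500 − 103680) × 0.3668 = 103680 + 7269 = 110950 Tg N.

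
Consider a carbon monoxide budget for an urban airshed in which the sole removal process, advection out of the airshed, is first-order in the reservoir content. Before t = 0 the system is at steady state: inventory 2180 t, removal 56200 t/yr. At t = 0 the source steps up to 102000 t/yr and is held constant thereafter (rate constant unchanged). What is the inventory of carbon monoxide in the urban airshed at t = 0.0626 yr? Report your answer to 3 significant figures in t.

The sink rate constant is k = F₀/M₀ = 56200/2180 = 25.78 yr⁻¹.
Solving dM/dt = F₁ − kM with M(0) = M₀ gives M(t) = F₁/k + (M₀ − F₁/k)·e^(−kt).
F₁/k = 102000/25.78 = 3956.6 t; kt = 25.78 × 0.0626 = 1.614, e^(−kt) = 0.1991.
M(0.0626) = 3956.6 + (2180 − 3956.6) × 0.1991 = 3956.6 − 353.8 = 3602.8 t.

3600 t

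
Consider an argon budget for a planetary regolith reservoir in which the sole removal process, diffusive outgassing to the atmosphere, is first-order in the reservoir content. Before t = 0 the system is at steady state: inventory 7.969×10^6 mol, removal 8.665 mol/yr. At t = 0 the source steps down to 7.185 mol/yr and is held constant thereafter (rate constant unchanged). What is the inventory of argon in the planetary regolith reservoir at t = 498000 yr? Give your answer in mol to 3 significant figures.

Residence time τ = M₀/F₀ = 919700 yr. The eventual steady state is M_∞ = M₀·(F₁/F₀) = 7.969×10^6 × 7.185/8.665 = 6.6079×10^6 mol.
The anomaly ΔM(t) = M(t) − M_∞ decays as ΔM₀·e^(−t/τ) with ΔM₀ = 7.969×10^6 − 6.6079×10^6 = 1.361×10^6 mol.
At t = 498000 yr, e^(−t/τ) = e^(−0.5415) = 0.5819, so ΔM = 792000 mol and M = 6.6079×10^6 + 792000 = 7.3999×10^6 mol.

7.40×10^6 mol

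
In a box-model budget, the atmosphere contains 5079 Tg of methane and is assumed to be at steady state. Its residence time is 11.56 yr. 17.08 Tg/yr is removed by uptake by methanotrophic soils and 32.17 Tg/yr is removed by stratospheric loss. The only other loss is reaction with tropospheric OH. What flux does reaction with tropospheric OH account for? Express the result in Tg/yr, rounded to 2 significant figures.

Total removal F = M/τ = 5079 / 11.56 = 439.4 Tg/yr.
Reaction with tropospheric OH = F − (17.08 + 32.17) = 439.4 − 49.25 = 390.1 Tg/yr.

390 Tg/yr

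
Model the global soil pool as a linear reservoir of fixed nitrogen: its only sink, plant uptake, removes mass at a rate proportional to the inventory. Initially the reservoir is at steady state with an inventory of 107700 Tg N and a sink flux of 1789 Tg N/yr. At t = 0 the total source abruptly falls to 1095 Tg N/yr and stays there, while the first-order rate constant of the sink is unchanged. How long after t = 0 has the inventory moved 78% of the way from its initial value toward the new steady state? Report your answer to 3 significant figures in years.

τ = M₀/F₀ = 107700/1789 = 60.20 yr.
The remaining gap fraction is e^(−t/τ); 78% covered ⇒ e^(−t/τ) = 0.220.
t = −τ ln(0.220) = 60.20 × 1.514 = 91.15 yr.

91.2 yr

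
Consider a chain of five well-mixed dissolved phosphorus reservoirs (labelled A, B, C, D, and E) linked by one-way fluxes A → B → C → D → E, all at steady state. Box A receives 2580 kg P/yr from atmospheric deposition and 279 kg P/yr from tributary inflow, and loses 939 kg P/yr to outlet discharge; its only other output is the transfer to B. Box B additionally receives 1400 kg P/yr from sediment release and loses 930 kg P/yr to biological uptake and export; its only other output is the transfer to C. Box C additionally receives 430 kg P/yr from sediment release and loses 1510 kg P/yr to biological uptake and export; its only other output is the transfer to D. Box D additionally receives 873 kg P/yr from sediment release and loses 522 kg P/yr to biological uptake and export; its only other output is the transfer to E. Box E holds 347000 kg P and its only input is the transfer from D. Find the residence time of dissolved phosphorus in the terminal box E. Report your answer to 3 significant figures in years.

209 yr

Box A: F(A→B) = (2580 + 279) − 939 = 1920.0 kg P/yr.
Box B: F(B→C) = (1920.0 + 1400) − 930 = 2390.0 kg P/yr.
Box C: F(C→D) = (2390.0 + 430) − 1510 = 1310.0 kg P/yr.
Box D: F(D→E) = (1310.0 + 873) − 522 = 1661.0 kg P/yr.
Box E throughput = its input = 1661.0 kg P/yr; τ = 347000 / 1661.0 = 208.9 yr.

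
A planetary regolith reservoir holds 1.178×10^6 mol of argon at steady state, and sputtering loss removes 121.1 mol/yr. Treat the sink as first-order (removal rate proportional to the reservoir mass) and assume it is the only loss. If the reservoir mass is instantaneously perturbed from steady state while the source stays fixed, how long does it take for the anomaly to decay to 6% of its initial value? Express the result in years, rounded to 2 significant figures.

For a linear reservoir the anomaly decays as exp(−t/τ) with τ = M/F = 1.178×10^6/121.1 = 9727 yr.
exp(−t/τ) = 0.06 ⇒ t = −τ ln(0.06) = 9727 × 2.813 = 27370 yr.

27000 yr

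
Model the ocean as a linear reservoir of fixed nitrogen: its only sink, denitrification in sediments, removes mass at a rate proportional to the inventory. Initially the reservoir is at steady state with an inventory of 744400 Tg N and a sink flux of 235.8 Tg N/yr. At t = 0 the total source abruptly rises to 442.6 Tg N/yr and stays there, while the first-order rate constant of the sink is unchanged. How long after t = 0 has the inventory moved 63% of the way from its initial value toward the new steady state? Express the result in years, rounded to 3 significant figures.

3140 yr

τ = M₀/F₀ = 744400/235.8 = 3157 yr.
The remaining gap fraction is e^(−t/τ); 63% covered ⇒ e^(−t/τ) = 0.370.
t = −τ ln(0.370) = 3157 × 0.9943 = 3139 yr.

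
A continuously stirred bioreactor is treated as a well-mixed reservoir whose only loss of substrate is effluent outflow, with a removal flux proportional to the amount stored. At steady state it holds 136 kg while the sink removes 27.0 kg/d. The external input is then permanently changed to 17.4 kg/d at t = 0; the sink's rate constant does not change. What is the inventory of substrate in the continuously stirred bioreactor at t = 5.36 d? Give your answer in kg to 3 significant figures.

104 kg

The sink rate constant is k = F₀/M₀ = 27.0/136 = 0.1985 d⁻¹.
Solving dM/dt = F₁ − kM with M(0) = M₀ gives M(t) = F₁/k + (M₀ − F₁/k)·e^(−kt).
F₁/k = 17.4/0.1985 = 87.644 kg; kt = 0.1985 × 5.36 = 1.064, e^(−kt) = 0.3450.
M(5.36) = 87.644 + (136 − 87.644) × 0.3450 = 87.644 + 16.68 = 104.33 kg.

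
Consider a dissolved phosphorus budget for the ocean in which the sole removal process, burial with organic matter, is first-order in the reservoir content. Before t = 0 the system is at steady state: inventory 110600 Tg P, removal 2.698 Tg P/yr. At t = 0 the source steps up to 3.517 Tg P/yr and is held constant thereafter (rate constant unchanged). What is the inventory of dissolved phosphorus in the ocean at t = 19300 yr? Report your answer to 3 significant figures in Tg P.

τ = M₀/F₀ = 110600/2.698 = 40990 yr; rate constant k = 1/τ.
New steady state M_∞ = F₁/k = F₁·τ = 3.517 × 40990 = 144170 Tg P.
M(t) = M_∞ + (M₀ − M_∞)·e^(−t/τ); t/τ = 19300/40990 = 0.4708, so e^(−t/τ) = 0.6245.
M(t) = 144170 − 33570 × 0.6245 = 123210 Tg P.

123000 Tg P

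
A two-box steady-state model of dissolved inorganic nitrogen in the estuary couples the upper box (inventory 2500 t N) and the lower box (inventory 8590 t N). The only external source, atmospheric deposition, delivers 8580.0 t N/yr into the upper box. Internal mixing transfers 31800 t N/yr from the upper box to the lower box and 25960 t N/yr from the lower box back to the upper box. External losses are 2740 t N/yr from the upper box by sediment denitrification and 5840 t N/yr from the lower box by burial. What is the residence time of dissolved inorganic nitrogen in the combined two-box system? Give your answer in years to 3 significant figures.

1.29 yr

Residence time in the combined system uses the total inventory and the total *external* removal — internal exchanges between the two boxes cancel.
M_total = 2500 + 8590 = 11090 t N.
ΣF_external_out = 2740 + 5840 = 8580.0 t N/yr.
τ = M_total / ΣF_ext = 11090 / 8580.0 = 1.293 yr.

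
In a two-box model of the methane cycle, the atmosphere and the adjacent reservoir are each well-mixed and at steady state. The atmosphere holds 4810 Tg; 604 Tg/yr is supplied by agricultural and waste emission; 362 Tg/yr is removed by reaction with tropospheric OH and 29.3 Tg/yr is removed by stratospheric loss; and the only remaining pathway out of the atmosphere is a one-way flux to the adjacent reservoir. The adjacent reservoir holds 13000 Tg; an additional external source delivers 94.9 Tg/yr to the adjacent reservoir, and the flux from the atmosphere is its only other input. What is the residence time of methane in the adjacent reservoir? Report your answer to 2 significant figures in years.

42 yr

Balance the atmosphere: ΣF_in = 604.00 Tg/yr.
Flux to the adjacent reservoir = ΣF_in − (362 + 29.3) = 212.70 Tg/yr.
Total input to the adjacent reservoir = 212.70 + 94.9 = 307.60 Tg/yr; at steady state this equals its total output.
τ = M / F = 13000 / 307.60 = 42.26 yr.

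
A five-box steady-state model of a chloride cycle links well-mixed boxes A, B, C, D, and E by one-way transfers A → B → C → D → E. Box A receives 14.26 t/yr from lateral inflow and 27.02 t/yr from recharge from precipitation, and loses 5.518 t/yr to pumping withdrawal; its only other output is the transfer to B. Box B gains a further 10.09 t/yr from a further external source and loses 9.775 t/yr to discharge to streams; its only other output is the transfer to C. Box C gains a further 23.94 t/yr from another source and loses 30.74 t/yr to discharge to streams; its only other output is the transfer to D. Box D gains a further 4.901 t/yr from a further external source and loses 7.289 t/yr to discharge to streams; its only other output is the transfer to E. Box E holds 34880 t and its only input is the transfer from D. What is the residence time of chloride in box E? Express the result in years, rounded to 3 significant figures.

1300 yr

Box A: F(A→B) = (14.26 + 27.02) − 5.518 = 35.762 t/yr.
Box B: F(B→C) = (35.762 + 10.09) − 9.775 = 36.077 t/yr.
Box C: F(C→D) = (36.077 + 23.94) − 30.74 = 29.277 t/yr.
Box D: F(D→E) = (29.277 + 4.901) − 7.289 = 26.889 t/yr.
Box E throughput = its input = 26.889 t/yr; τ = 34880 / 26.889 = 1297 yr.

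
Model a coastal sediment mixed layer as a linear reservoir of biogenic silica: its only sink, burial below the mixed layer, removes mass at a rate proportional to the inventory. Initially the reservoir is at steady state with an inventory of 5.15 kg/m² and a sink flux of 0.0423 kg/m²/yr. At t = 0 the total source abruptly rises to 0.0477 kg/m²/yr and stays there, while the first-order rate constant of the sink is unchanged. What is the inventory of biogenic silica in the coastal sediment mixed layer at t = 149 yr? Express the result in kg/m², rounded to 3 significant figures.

The sink rate constant is k = F₀/M₀ = 0.0423/5.15 = 0.008214 yr⁻¹.
Solving dM/dt = F₁ − kM with M(0) = M₀ gives M(t) = F₁/k + (M₀ − F₁/k)·e^(−kt).
F₁/k = 0.0477/0.008214 = 5.8074 kg/m²; kt = 0.008214 × 149 = 1.224, e^(−kt) = 0.2941.
M(149) = 5.8074 + (5.15 − 5.8074) × 0.2941 = 5.8074 − 0.1934 = 5.6141 kg/m².

5.61 kg/m²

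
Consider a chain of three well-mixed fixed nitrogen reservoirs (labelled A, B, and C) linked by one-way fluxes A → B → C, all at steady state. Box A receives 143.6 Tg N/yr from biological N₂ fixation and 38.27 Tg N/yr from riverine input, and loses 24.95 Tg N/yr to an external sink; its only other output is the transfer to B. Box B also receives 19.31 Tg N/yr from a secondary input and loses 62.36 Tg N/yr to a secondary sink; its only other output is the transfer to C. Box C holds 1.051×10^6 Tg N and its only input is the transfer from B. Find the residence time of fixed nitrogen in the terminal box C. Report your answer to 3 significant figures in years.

9230 yr

Box A: F(A→B) = (143.6 + 38.27) − 24.95 = 156.92 Tg N/yr.
Box B: F(B→C) = (156.92 + 19.31) − 62.36 = 113.87 Tg N/yr.
Box C throughput = its input = 113.87 Tg N/yr; τ = 1.051×10^6 / 113.87 = 9230 yr.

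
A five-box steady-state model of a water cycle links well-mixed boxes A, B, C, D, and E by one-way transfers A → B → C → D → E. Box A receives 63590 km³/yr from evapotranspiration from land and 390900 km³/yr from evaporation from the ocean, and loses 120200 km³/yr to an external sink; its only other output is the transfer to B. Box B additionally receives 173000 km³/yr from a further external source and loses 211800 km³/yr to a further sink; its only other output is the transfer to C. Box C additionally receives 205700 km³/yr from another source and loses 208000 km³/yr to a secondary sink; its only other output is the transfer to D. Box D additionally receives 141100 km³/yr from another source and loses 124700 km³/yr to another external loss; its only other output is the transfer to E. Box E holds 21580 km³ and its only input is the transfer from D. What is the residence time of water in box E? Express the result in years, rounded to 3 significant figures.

0.0697 yr

Box A: F(A→B) = (63590 + 390900) − 120200 = 334290 km³/yr.
Box B: F(B→C) = (334290 + 173000) − 211800 = 295490 km³/yr.
Box C: F(C→D) = (295490 + 205700) − 208000 = 293190 km³/yr.
Box D: F(D→E) = (293190 + 141100) − 124700 = 309590 km³/yr.
Box E throughput = its input = 309590 km³/yr; τ = 21580 / 309590 = 0.06971 yr.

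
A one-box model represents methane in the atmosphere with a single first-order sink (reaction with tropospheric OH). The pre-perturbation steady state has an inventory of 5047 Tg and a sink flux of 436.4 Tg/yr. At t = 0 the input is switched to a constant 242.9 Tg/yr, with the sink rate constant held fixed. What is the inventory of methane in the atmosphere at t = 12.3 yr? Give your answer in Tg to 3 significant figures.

3580 Tg

Residence time τ = M₀/F₀ = 11.57 yr. The eventual steady state is M_∞ = M₀·(F₁/F₀) = 5047 × 242.9/436.4 = 2809.2 Tg.
The anomaly ΔM(t) = M(t) − M_∞ decays as ΔM₀·e^(−t/τ) with ΔM₀ = 5047 − 2809.2 = 2238 Tg.
At t = 12.3 yr, e^(−t/τ) = e^(−1.064) = 0.3452, so ΔM = 772.6 Tg and M = 2809.2 + 772.6 = 3581.7 Tg.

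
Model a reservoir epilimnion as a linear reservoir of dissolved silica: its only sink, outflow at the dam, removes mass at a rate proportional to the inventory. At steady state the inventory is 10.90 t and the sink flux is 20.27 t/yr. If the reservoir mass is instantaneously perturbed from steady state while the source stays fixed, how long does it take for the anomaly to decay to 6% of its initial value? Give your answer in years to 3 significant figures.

For a linear reservoir the anomaly decays as exp(−t/τ) with τ = M/F = 10.90/20.27 = 0.5377 yr.
exp(−t/τ) = 0.06 ⇒ t = −τ ln(0.06) = 0.5377 × 2.813 = 1.513 yr.

1.51 yr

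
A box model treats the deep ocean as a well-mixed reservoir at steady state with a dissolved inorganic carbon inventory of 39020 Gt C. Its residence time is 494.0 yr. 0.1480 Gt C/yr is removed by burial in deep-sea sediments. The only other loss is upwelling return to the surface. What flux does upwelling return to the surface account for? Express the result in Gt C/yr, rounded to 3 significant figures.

78.8 Gt C/yr

Total removal F = M/τ = 39020 / 494.0 = 78.99 Gt C/yr.
Upwelling return to the surface = F − (0.1480) = 78.99 − 0.1480 = 78.84 Gt C/yr.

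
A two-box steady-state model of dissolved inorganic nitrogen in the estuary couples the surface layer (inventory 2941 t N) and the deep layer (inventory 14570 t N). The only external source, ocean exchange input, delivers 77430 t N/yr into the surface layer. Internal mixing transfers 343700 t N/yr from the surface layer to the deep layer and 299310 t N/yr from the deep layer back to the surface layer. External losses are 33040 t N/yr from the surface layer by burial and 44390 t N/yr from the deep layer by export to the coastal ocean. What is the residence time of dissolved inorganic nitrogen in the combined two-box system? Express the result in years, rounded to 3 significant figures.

0.226 yr

For the system as a whole, the A↔B exchange is internal and contributes nothing to the throughput; only the external sinks remove mass.
M_total = 2941 + 14570 = 17511 t N.
ΣF_external_out = 33040 + 44390 = 77430 t N/yr.
τ = M_total / ΣF_ext = 17511 / 77430 = 0.2262 yr.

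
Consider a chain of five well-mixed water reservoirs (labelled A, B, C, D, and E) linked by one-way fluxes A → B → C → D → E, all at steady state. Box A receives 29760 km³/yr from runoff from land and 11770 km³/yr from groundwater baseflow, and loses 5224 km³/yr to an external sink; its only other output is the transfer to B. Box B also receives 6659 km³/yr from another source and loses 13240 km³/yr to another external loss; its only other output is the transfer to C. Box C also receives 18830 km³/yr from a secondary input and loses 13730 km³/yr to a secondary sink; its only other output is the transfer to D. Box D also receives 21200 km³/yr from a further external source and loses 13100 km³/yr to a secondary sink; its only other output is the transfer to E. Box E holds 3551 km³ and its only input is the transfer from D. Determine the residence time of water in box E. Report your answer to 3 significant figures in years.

Box A: F(A→B) = (29760 + 11770) − 5224 = 36306 km³/yr.
Box B: F(B→C) = (36306 + 6659) − 13240 = 29725 km³/yr.
Box C: F(C→D) = (29725 + 18830) − 13730 = 34825 km³/yr.
Box D: F(D→E) = (34825 + 21200) − 13100 = 42925 km³/yr.
Box E throughput = its input = 42925 km³/yr; τ = 3551 / 42925 = 0.08273 yr.

0.0827 yr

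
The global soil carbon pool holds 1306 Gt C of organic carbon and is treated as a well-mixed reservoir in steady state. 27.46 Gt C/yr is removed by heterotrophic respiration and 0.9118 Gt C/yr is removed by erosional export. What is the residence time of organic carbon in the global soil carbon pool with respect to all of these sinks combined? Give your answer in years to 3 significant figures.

46.0 yr

Total removal flux = 27.46 + 0.9118 = 28.372 Gt C/yr.
τ = M / ΣF_out = 1306 / 28.372 = 46.03 yr.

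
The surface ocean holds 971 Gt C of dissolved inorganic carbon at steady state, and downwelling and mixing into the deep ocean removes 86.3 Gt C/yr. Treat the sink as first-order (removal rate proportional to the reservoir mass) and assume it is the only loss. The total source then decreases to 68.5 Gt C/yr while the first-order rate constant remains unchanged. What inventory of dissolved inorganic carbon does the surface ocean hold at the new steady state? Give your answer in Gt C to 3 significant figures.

Rate constant k = F/M = 86.3 / 971 = 0.08888 yr⁻¹.
At the new steady state, source = k·M_new ⇒ M_new = 68.5 / 0.08888 = 770.7 Gt C.
(Equivalently M_new = M × F_new/F_old = 971 × 68.5/86.3.)

771 Gt C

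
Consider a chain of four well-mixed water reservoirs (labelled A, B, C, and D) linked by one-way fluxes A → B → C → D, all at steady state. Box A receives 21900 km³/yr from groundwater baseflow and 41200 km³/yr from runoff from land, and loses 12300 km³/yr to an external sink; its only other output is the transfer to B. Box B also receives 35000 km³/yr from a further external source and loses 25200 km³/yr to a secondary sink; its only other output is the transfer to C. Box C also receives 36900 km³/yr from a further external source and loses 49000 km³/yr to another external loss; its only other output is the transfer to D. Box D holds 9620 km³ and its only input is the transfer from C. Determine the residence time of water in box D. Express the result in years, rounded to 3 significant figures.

0.198 yr

Box A: F(A→B) = (21900 + 41200) − 12300 = 50800 km³/yr.
Box B: F(B→C) = (50800 + 35000) − 25200 = 60600 km³/yr.
Box C: F(C→D) = (60600 + 36900) − 49000 = 48500 km³/yr.
Box D throughput = its input = 48500 km³/yr; τ = 9620 / 48500 = 0.1984 yr.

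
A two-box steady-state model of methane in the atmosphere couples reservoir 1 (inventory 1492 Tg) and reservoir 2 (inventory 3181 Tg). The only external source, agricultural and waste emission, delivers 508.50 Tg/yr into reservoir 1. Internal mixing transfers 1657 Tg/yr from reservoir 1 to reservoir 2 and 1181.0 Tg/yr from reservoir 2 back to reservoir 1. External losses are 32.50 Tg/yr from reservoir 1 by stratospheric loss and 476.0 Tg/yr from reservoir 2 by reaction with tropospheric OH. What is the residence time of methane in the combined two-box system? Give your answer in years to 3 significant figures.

9.19 yr

For the system as a whole, the A↔B exchange is internal and contributes nothing to the throughput; only the external sinks remove mass.
M_total = 1492 + 3181 = 4673.0 Tg.
ΣF_external_out = 32.50 + 476.0 = 508.50 Tg/yr.
τ = M_total / ΣF_ext = 4673.0 / 508.50 = 9.190 yr.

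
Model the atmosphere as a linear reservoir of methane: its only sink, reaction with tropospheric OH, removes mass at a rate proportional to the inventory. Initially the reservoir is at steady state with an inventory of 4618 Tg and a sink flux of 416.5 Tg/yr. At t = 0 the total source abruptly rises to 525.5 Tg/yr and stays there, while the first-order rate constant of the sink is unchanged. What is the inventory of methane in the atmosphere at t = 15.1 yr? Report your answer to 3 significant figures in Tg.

5520 Tg

The sink rate constant is k = F₀/M₀ = 416.5/4618 = 0.09019 yr⁻¹.
Solving dM/dt = F₁ − kM with M(0) = M₀ gives M(t) = F₁/k + (M₀ − F₁/k)·e^(−kt).
F₁/k = 525.5/0.09019 = 5826.6 Tg; kt = 0.09019 × 15.1 = 1.362, e^(−kt) = 0.2562.
M(15.1) = 5826.6 + (4618 − 5826.6) × 0.2562 = 5826.6 − 309.6 = 5516.9 Tg.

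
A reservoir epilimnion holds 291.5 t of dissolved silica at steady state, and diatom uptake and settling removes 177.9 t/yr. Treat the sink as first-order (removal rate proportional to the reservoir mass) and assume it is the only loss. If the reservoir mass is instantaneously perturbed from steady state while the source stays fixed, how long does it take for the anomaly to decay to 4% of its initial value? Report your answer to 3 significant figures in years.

For a linear reservoir the anomaly decays as exp(−t/τ) with τ = M/F = 291.5/177.9 = 1.639 yr.
exp(−t/τ) = 0.04 ⇒ t = −τ ln(0.04) = 1.639 × 3.219 = 5.274 yr.

5.27 yr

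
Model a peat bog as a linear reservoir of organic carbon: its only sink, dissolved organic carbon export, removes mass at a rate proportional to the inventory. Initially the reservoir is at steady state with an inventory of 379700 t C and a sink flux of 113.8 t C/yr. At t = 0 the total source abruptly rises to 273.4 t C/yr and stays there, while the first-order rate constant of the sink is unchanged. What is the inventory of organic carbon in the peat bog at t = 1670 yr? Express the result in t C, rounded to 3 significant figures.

Residence time τ = M₀/F₀ = 3337 yr. The eventual steady state is M_∞ = M₀·(F₁/F₀) = 379700 × 273.4/113.8 = 912210 t C.
The anomaly ΔM(t) = M(t) − M_∞ decays as ΔM₀·e^(−t/τ) with ΔM₀ = 379700 − 912210 = −532500 t C.
At t = 1670 yr, e^(−t/τ) = e^(−0.5005) = 0.6062, so ΔM = −322800 t C and M = 912210 − 322800 = 589390 t C.

589000 t C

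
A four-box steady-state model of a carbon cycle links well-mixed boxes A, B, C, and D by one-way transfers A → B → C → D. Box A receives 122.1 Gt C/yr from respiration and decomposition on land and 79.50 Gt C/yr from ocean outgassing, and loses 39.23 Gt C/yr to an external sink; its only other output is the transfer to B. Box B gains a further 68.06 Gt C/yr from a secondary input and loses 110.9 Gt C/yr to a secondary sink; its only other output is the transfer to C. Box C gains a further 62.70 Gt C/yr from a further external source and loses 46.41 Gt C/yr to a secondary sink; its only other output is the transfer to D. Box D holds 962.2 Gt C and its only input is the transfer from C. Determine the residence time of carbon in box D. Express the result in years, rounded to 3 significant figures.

7.08 yr

Box A: F(A→B) = (122.1 + 79.50) − 39.23 = 162.37 Gt C/yr.
Box B: F(B→C) = (162.37 + 68.06) − 110.9 = 119.53 Gt C/yr.
Box C: F(C→D) = (119.53 + 62.70) − 46.41 = 135.82 Gt C/yr.
Box D throughput = its input = 135.82 Gt C/yr; τ = 962.2 / 135.82 = 7.084 yr.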